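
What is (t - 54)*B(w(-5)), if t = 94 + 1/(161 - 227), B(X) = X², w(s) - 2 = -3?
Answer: 2639/66 ≈ 39.985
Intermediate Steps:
w(s) = -1 (w(s) = 2 - 3 = -1)
t = 6203/66 (t = 94 + 1/(-66) = 94 - 1/66 = 6203/66 ≈ 93.985)
(t - 54)*B(w(-5)) = (6203/66 - 54)*(-1)² = (2639/66)*1 = 2639/66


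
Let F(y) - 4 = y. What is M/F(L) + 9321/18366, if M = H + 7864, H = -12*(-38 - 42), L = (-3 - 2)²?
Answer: 54110631/177538 ≈ 304.78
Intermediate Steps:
L = 25 (L = (-5)² = 25)
H = 960 (H = -12*(-80) = 960)
M = 8824 (M = 960 + 7864 = 8824)
F(y) = 4 + y
M/F(L) + 9321/18366 = 8824/(4 + 25) + 9321/18366 = 8824/29 + 9321*(1/18366) = 8824*(1/29) + 3107/6122 = 8824/29 + 3107/6122 = 54110631/177538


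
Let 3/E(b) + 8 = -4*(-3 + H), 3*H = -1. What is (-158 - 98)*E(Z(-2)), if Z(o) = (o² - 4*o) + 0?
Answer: -144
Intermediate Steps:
H = -⅓ (H = (⅓)*(-1) = -⅓ ≈ -0.33333)
Z(o) = o² - 4*o
E(b) = 9/16 (E(b) = 3/(-8 - 4*(-3 - ⅓)) = 3/(-8 - 4*(-10/3)) = 3/(-8 + 40/3) = 3/(16/3) = 3*(3/16) = 9/16)
(-158 - 98)*E(Z(-2)) = (-158 - 98)*(9/16) = -256*9/16 = -144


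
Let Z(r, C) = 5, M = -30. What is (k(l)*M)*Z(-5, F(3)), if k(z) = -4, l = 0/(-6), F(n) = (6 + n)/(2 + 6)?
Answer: 600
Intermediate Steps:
F(n) = 3/4 + n/8 (F(n) = (6 + n)/8 = (6 + n)*(1/8) = 3/4 + n/8)
l = 0 (l = 0*(-1/6) = 0)
(k(l)*M)*Z(-5, F(3)) = -4*(-30)*5 = 120*5 = 600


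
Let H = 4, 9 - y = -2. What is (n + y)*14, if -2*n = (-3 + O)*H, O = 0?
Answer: 238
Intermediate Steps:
y = 11 (y = 9 - 1*(-2) = 9 + 2 = 11)
n = 6 (n = -(-3 + 0)*4/2 = -(-3)*4/2 = -1/2*(-12) = 6)
(n + y)*14 = (6 + 11)*14 = 17*14 = 238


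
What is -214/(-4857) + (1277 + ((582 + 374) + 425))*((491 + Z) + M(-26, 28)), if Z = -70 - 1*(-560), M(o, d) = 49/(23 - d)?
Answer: 62690504606/24285 ≈ 2.5814e+6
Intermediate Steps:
Z = 490 (Z = -70 + 560 = 490)
-214/(-4857) + (1277 + ((582 + 374) + 425))*((491 + Z) + M(-26, 28)) = -214/(-4857) + (1277 + ((582 + 374) + 425))*((491 + 490) - 49/(-23 + 28)) = -214*(-1)/4857 + (1277 + (956 + 425))*(981 - 49/5) = -1*(-214/4857) + (1277 + 1381)*(981 - 49*1/5) = 214/4857 + 2658*(981 - 49/5) = 214/4857 + 2658*(4856/5) = 214/4857 + 12907248/5 = 62690504606/24285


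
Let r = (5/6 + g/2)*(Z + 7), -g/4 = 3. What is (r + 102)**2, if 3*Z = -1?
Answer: 369664/81 ≈ 4563.8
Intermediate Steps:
Z = -1/3 (Z = (1/3)*(-1) = -1/3 ≈ -0.33333)
g = -12 (g = -4*3 = -12)
r = -310/9 (r = (5/6 - 12/2)*(-1/3 + 7) = (5*(1/6) - 12*1/2)*(20/3) = (5/6 - 6)*(20/3) = -31/6*20/3 = -310/9 ≈ -34.444)
(r + 102)**2 = (-310/9 + 102)**2 = (608/9)**2 = 369664/81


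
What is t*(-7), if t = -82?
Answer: 574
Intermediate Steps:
t*(-7) = -82*(-7) = 574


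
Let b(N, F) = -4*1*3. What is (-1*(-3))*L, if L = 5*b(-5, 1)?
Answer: -180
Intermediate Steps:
b(N, F) = -12 (b(N, F) = -4*3 = -12)
L = -60 (L = 5*(-12) = -60)
(-1*(-3))*L = -1*(-3)*(-60) = 3*(-60) = -180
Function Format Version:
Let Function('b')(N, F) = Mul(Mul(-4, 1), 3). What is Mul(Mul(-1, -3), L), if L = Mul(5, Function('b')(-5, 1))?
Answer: -180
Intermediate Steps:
Function('b')(N, F) = -12 (Function('b')(N, F) = Mul(-4, 3) = -12)
L = -60 (L = Mul(5, -12) = -60)
Mul(Mul(-1, -3), L) = Mul(Mul(-1, -3), -60) = Mul(3, -60) = -180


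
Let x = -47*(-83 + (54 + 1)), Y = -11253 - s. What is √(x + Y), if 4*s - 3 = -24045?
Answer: I*√15706/2 ≈ 62.662*I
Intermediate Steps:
s = -12021/2 (s = ¾ + (¼)*(-24045) = ¾ - 24045/4 = -12021/2 ≈ -6010.5)
Y = -10485/2 (Y = -11253 - 1*(-12021/2) = -11253 + 12021/2 = -10485/2 ≈ -5242.5)
x = 1316 (x = -47*(-83 + 55) = -47*(-28) = 1316)
√(x + Y) = √(1316 - 10485/2) = √(-7853/2) = I*√15706/2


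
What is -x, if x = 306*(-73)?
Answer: 22338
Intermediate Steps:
x = -22338
-x = -1*(-22338) = 22338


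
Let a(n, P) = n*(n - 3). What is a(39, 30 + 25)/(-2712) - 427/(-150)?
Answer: 19738/8475 ≈ 2.3290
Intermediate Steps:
a(n, P) = n*(-3 + n)
a(39, 30 + 25)/(-2712) - 427/(-150) = (39*(-3 + 39))/(-2712) - 427/(-150) = (39*36)*(-1/2712) - 427*(-1/150) = 1404*(-1/2712) + 427/150 = -117/226 + 427/150 = 19738/8475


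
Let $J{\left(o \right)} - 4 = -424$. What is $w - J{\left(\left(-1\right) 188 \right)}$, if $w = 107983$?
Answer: $108403$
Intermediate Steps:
$J{\left(o \right)} = -420$ ($J{\left(o \right)} = 4 - 424 = -420$)
$w - J{\left(\left(-1\right) 188 \right)} = 107983 - -420 = 107983 + 420 = 108403$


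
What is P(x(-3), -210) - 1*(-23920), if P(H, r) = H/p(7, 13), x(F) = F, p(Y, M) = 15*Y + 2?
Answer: 2559437/107 ≈ 23920.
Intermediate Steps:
p(Y, M) = 2 + 15*Y
P(H, r) = H/107 (P(H, r) = H/(2 + 15*7) = H/(2 + 105) = H/107)
P(x(-3), -210) - 1*(-23920) = (1/107)*(-3) - 1*(-23920) = -3/107 + 23920 = 2559437/107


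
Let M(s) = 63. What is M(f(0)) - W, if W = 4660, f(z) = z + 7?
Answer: -4597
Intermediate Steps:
f(z) = 7 + z
M(f(0)) - W = 63 - 1*4660 = 63 - 4660 = -4597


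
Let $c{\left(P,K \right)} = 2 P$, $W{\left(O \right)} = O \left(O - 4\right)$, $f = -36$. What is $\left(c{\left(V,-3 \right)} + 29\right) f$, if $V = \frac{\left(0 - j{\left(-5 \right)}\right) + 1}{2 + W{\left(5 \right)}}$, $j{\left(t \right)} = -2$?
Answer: $- \frac{7524}{7} \approx -1074.9$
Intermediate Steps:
$W{\left(O \right)} = O \left(-4 + O\right)$
$V = \frac{3}{7}$ ($V = \frac{\left(0 - -2\right) + 1}{2 + 5 \left(-4 + 5\right)} = \frac{\left(0 + 2\right) + 1}{2 + 5 \cdot 1} = \frac{2 + 1}{2 + 5} = \frac{3}{7} \approx 0.42857$)
$\left(c{\left(V,-3 \right)} + 29\right) f = \left(2 \cdot \frac{3}{7} + 29\right) \left(-36\right) = \left(\frac{6}{7} + 29\right) \left(-36\right) = \frac{209}{7} \left(-36\right) = - \frac{7524}{7}$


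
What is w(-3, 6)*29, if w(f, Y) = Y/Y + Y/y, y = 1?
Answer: 203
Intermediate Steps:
w(f, Y) = 1 + Y (w(f, Y) = Y/Y + Y/1 = 1 + Y*1 = 1 + Y)
w(-3, 6)*29 = (1 + 6)*29 = 7*29 = 203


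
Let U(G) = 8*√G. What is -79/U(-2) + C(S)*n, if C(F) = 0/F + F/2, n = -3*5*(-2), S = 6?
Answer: 90 + 79*I*√2/16 ≈ 90.0 + 6.9827*I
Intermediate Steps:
n = 30 (n = -15*(-2) = 30)
C(F) = F/2 (C(F) = 0 + F*(½) = 0 + F/2 = F/2)
-79/U(-2) + C(S)*n = -79*(-I*√2/16) + ((½)*6)*30 = -79*(-I*√2/16) + 3*30 = -79*(-I*√2/16) + 90 = -(-79)*I*√2/16 + 90 = 79*I*√2/16 + 90 = 90 + 79*I*√2/16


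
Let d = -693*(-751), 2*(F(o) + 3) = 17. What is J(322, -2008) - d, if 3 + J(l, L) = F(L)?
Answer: -1040881/2 ≈ -5.2044e+5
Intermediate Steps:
F(o) = 11/2 (F(o) = -3 + (1/2)*17 = -3 + 17/2 = 11/2)
J(l, L) = 5/2 (J(l, L) = -3 + 11/2 = 5/2)
d = 520443
J(322, -2008) - d = 5/2 - 1*520443 = 5/2 - 520443 = -1040881/2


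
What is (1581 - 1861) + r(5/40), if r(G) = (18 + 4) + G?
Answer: -2063/8 ≈ -257.88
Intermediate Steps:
r(G) = 22 + G
(1581 - 1861) + r(5/40) = (1581 - 1861) + (22 + 5/40) = -280 + (22 + 5*(1/40)) = -280 + (22 + ⅛) = -280 + 177/8 = -2063/8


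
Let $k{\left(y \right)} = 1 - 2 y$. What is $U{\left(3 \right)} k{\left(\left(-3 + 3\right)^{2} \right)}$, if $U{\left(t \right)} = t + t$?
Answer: $6$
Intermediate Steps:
$U{\left(t \right)} = 2 t$
$U{\left(3 \right)} k{\left(\left(-3 + 3\right)^{2} \right)} = 2 \cdot 3 \left(1 - 2 \left(-3 + 3\right)^{2}\right) = 6 \left(1 - 2 \cdot 0^{2}\right) = 6 \left(1 - 0\right) = 6 \left(1 + 0\right) = 6 \cdot 1 = 6$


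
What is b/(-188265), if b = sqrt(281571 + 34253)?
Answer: -4*sqrt(19739)/188265 ≈ -0.0029851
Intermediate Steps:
b = 4*sqrt(19739) (b = sqrt(315824) = 4*sqrt(19739) ≈ 561.98)
b/(-188265) = (4*sqrt(19739))/(-188265) = (4*sqrt(19739))*(-1/188265) = -4*sqrt(19739)/188265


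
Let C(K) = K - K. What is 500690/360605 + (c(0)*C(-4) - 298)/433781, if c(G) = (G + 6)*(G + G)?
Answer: 43416469720/31284719501 ≈ 1.3878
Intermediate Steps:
C(K) = 0
c(G) = 2*G*(6 + G) (c(G) = (6 + G)*(2*G) = 2*G*(6 + G))
500690/360605 + (c(0)*C(-4) - 298)/433781 = 500690/360605 + ((2*0*(6 + 0))*0 - 298)/433781 = 500690*(1/360605) + ((2*0*6)*0 - 298)*(1/433781) = 100138/72121 + (0*0 - 298)*(1/433781) = 100138/72121 + (0 - 298)*(1/433781) = 100138/72121 - 298*1/433781 = 100138/72121 - 298/433781 = 43416469720/31284719501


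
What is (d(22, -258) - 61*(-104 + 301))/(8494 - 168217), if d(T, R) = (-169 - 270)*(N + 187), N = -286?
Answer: -31444/159723 ≈ -0.19687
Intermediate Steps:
d(T, R) = 43461 (d(T, R) = (-169 - 270)*(-286 + 187) = -439*(-99) = 43461)
(d(22, -258) - 61*(-104 + 301))/(8494 - 168217) = (43461 - 61*(-104 + 301))/(8494 - 168217) = (43461 - 61*197)/(-159723) = (43461 - 12017)*(-1/159723) = 31444*(-1/159723) = -31444/159723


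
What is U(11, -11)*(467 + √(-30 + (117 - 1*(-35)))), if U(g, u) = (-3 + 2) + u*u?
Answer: 56040 + 120*√122 ≈ 57365.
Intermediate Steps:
U(g, u) = -1 + u²
U(11, -11)*(467 + √(-30 + (117 - 1*(-35)))) = (-1 + (-11)²)*(467 + √(-30 + (117 - 1*(-35)))) = (-1 + 121)*(467 + √(-30 + (117 + 35))) = 120*(467 + √(-30 + 152)) = 120*(467 + √122) = 56040 + 120*√122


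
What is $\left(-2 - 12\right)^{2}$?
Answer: $196$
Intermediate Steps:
$\left(-2 - 12\right)^{2} = \left(-14\right)^{2} = 196$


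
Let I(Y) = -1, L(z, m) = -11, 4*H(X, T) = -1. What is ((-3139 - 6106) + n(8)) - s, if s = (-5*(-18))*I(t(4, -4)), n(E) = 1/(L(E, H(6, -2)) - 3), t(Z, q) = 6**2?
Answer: -128171/14 ≈ -9155.1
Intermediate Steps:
H(X, T) = -1/4 (H(X, T) = (1/4)*(-1) = -1/4)
t(Z, q) = 36
n(E) = -1/14 (n(E) = 1/(-11 - 3) = 1/(-14) = -1/14)
s = -90 (s = -5*(-18)*(-1) = 90*(-1) = -90)
((-3139 - 6106) + n(8)) - s = ((-3139 - 6106) - 1/14) - 1*(-90) = (-9245 - 1/14) + 90 = -129431/14 + 90 = -128171/14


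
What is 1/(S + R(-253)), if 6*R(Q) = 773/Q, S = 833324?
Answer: 1518/1264985059 ≈ 1.2000e-6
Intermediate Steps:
R(Q) = 773/(6*Q) (R(Q) = (773/Q)/6 = 773/(6*Q))
1/(S + R(-253)) = 1/(833324 + (773/6)/(-253)) = 1/(833324 + (773/6)*(-1/253)) = 1/(833324 - 773/1518) = 1/(1264985059/1518) = 1518/1264985059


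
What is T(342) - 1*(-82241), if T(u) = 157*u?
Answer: 135935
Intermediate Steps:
T(342) - 1*(-82241) = 157*342 - 1*(-82241) = 53694 + 82241 = 135935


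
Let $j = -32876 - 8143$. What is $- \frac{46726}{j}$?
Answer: $\frac{46726}{41019} \approx 1.1391$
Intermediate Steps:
$j = -41019$
$- \frac{46726}{j} = - \frac{46726}{-41019} = \left(-46726\right) \left(- \frac{1}{41019}\right) = \frac{46726}{41019}$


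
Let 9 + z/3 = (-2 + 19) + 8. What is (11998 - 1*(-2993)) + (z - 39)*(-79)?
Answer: 14280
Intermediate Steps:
z = 48 (z = -27 + 3*((-2 + 19) + 8) = -27 + 3*(17 + 8) = -27 + 3*25 = -27 + 75 = 48)
(11998 - 1*(-2993)) + (z - 39)*(-79) = (11998 - 1*(-2993)) + (48 - 39)*(-79) = (11998 + 2993) + 9*(-79) = 14991 - 711 = 14280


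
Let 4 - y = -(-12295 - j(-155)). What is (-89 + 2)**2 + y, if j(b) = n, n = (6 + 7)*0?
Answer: -4722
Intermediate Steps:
n = 0 (n = 13*0 = 0)
j(b) = 0
y = -12291 (y = 4 - (-1)*(-12295 - 1*0) = 4 - (-1)*(-12295 + 0) = 4 - (-1)*(-12295) = 4 - 1*12295 = 4 - 12295 = -12291)
(-89 + 2)**2 + y = (-89 + 2)**2 - 12291 = (-87)**2 - 12291 = 7569 - 12291 = -4722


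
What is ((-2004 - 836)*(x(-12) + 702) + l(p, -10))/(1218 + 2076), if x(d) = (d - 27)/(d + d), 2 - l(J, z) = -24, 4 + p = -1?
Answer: -1998269/3294 ≈ -606.64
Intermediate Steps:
p = -5 (p = -4 - 1 = -5)
l(J, z) = 26 (l(J, z) = 2 - 1*(-24) = 2 + 24 = 26)
x(d) = (-27 + d)/(2*d) (x(d) = (-27 + d)/((2*d)) = (-27 + d)*(1/(2*d)) = (-27 + d)/(2*d))
((-2004 - 836)*(x(-12) + 702) + l(p, -10))/(1218 + 2076) = ((-2004 - 836)*((½)*(-27 - 12)/(-12) + 702) + 26)/(1218 + 2076) = (-2840*((½)*(-1/12)*(-39) + 702) + 26)/3294 = (-2840*(13/8 + 702) + 26)*(1/3294) = (-2840*5629/8 + 26)*(1/3294) = (-1998295 + 26)*(1/3294) = -1998269*1/3294 = -1998269/3294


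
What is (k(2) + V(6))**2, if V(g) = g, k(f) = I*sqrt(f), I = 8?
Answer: 164 + 96*sqrt(2) ≈ 299.76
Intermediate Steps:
k(f) = 8*sqrt(f)
(k(2) + V(6))**2 = (8*sqrt(2) + 6)**2 = (6 + 8*sqrt(2))**2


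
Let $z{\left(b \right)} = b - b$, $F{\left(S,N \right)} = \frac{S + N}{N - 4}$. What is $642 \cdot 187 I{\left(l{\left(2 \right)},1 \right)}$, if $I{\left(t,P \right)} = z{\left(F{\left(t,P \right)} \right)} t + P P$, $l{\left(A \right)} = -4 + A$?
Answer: $120054$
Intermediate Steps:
$F{\left(S,N \right)} = \frac{N + S}{-4 + N}$
$z{\left(b \right)} = 0$
$I{\left(t,P \right)} = P^{2}$ ($I{\left(t,P \right)} = 0 t + P P = 0 + P^{2} = P^{2}$)
$642 \cdot 187 I{\left(l{\left(2 \right)},1 \right)} = 642 \cdot 187 \cdot 1^{2} = 642 \cdot 187 \cdot 1 = 642 \cdot 187 = 120054$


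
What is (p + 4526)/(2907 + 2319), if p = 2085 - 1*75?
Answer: 3268/2613 ≈ 1.2507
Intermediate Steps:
p = 2010 (p = 2085 - 75 = 2010)
(p + 4526)/(2907 + 2319) = (2010 + 4526)/(2907 + 2319) = 6536/5226 = 6536*(1/5226) = 3268/2613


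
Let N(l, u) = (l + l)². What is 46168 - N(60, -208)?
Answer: 31768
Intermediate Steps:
N(l, u) = 4*l² (N(l, u) = (2*l)² = 4*l²)
46168 - N(60, -208) = 46168 - 4*60² = 46168 - 4*3600 = 46168 - 1*14400 = 46168 - 14400 = 31768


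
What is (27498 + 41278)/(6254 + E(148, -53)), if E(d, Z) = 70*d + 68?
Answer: 34388/8341 ≈ 4.1228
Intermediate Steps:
E(d, Z) = 68 + 70*d
(27498 + 41278)/(6254 + E(148, -53)) = (27498 + 41278)/(6254 + (68 + 70*148)) = 68776/(6254 + (68 + 10360)) = 68776/(6254 + 10428) = 68776/16682 = 68776*(1/16682) = 34388/8341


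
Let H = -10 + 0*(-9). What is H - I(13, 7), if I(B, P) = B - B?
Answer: -10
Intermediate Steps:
I(B, P) = 0
H = -10 (H = -10 + 0 = -10)
H - I(13, 7) = -10 - 1*0 = -10 + 0 = -10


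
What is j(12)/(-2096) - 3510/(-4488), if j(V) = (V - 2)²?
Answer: 17990/24497 ≈ 0.73438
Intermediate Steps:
j(V) = (-2 + V)²
j(12)/(-2096) - 3510/(-4488) = (-2 + 12)²/(-2096) - 3510/(-4488) = 10²*(-1/2096) - 3510*(-1/4488) = 100*(-1/2096) + 585/748 = -25/524 + 585/748 = 17990/24497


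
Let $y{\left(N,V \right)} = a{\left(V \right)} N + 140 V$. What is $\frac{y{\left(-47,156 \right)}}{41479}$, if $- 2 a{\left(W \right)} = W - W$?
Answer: $\frac{21840}{41479} \approx 0.52653$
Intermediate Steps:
$a{\left(W \right)} = 0$ ($a{\left(W \right)} = - \frac{W - W}{2} = \left(- \frac{1}{2}\right) 0 = 0$)
$y{\left(N,V \right)} = 140 V$ ($y{\left(N,V \right)} = 0 N + 140 V = 0 + 140 V = 140 V$)
$\frac{y{\left(-47,156 \right)}}{41479} = \frac{140 \cdot 156}{41479} = 21840 \cdot \frac{1}{41479} = \frac{21840}{41479}$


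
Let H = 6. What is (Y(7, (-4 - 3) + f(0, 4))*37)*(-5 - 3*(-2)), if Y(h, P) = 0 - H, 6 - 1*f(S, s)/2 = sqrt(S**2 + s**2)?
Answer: -222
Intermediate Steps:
f(S, s) = 12 - 2*sqrt(S**2 + s**2)
Y(h, P) = -6 (Y(h, P) = 0 - 1*6 = 0 - 6 = -6)
(Y(7, (-4 - 3) + f(0, 4))*37)*(-5 - 3*(-2)) = (-6*37)*(-5 - 3*(-2)) = -222*(-5 + 6) = -222*1 = -222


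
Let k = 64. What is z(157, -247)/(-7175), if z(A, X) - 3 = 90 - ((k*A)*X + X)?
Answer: -2482196/7175 ≈ -345.95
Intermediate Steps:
z(A, X) = 93 - X - 64*A*X (z(A, X) = 3 + (90 - ((64*A)*X + X)) = 3 + (90 - (64*A*X + X)) = 3 + (90 - (X + 64*A*X)) = 3 + (90 + (-X - 64*A*X)) = 3 + (90 - X - 64*A*X) = 93 - X - 64*A*X)
z(157, -247)/(-7175) = (93 - 1*(-247) - 64*157*(-247))/(-7175) = (93 + 247 + 2481856)*(-1/7175) = 2482196*(-1/7175) = -2482196/7175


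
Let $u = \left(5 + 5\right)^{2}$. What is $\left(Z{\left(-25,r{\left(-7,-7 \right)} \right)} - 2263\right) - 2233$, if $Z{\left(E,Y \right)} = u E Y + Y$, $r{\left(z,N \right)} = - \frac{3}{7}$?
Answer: $-3425$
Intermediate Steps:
$u = 100$ ($u = 10^{2} = 100$)
$r{\left(z,N \right)} = - \frac{3}{7}$ ($r{\left(z,N \right)} = \left(-3\right) \frac{1}{7} = - \frac{3}{7}$)
$Z{\left(E,Y \right)} = Y + 100 E Y$ ($Z{\left(E,Y \right)} = 100 E Y + Y = Y + 100 E Y$)
$\left(Z{\left(-25,r{\left(-7,-7 \right)} \right)} - 2263\right) - 2233 = \left(- \frac{3 \left(1 + 100 \left(-25\right)\right)}{7} - 2263\right) - 2233 = \left(- \frac{3 \left(1 - 2500\right)}{7} - 2263\right) - 2233 = \left(\left(- \frac{3}{7}\right) \left(-2499\right) - 2263\right) - 2233 = \left(1071 - 2263\right) - 2233 = -1192 - 2233 = -3425$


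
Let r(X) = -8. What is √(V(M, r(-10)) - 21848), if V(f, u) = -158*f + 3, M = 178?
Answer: I*√49969 ≈ 223.54*I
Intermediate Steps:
V(f, u) = 3 - 158*f
√(V(M, r(-10)) - 21848) = √((3 - 158*178) - 21848) = √((3 - 28124) - 21848) = √(-28121 - 21848) = √(-49969) = I*√49969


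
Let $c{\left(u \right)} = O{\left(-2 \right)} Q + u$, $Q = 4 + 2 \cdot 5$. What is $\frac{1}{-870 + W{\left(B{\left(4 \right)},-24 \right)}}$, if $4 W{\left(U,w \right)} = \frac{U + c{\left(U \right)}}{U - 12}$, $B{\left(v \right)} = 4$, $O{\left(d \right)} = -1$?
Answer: $- \frac{16}{13917} \approx -0.0011497$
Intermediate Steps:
$Q = 14$ ($Q = 4 + 10 = 14$)
$c{\left(u \right)} = -14 + u$ ($c{\left(u \right)} = \left(-1\right) 14 + u = -14 + u$)
$W{\left(U,w \right)} = \frac{-14 + 2 U}{4 \left(-12 + U\right)}$ ($W{\left(U,w \right)} = \frac{\left(U + \left(-14 + U\right)\right) \frac{1}{U - 12}}{4} = \frac{\left(-14 + 2 U\right) \frac{1}{-12 + U}}{4} = \frac{\frac{1}{-12 + U} \left(-14 + 2 U\right)}{4} = \frac{-14 + 2 U}{4 \left(-12 + U\right)}$)
$\frac{1}{-870 + W{\left(B{\left(4 \right)},-24 \right)}} = \frac{1}{-870 + \frac{-7 + 4}{2 \left(-12 + 4\right)}} = \frac{1}{-870 + \frac{1}{2} \frac{1}{-8} \left(-3\right)} = \frac{1}{-870 + \frac{1}{2} \left(- \frac{1}{8}\right) \left(-3\right)} = \frac{1}{-870 + \frac{3}{16}} = \frac{1}{- \frac{13917}{16}} = - \frac{16}{13917}$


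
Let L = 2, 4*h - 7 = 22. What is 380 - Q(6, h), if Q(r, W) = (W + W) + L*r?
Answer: 707/2 ≈ 353.50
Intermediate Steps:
h = 29/4 (h = 7/4 + (¼)*22 = 7/4 + 11/2 = 29/4 ≈ 7.2500)
Q(r, W) = 2*W + 2*r (Q(r, W) = (W + W) + 2*r = 2*W + 2*r)
380 - Q(6, h) = 380 - (2*(29/4) + 2*6) = 380 - (29/2 + 12) = 380 - 1*53/2 = 380 - 53/2 = 707/2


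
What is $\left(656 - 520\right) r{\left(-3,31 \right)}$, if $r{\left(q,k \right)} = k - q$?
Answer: $4624$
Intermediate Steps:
$\left(656 - 520\right) r{\left(-3,31 \right)} = \left(656 - 520\right) \left(31 - -3\right) = 136 \left(31 + 3\right) = 136 \cdot 34 = 4624$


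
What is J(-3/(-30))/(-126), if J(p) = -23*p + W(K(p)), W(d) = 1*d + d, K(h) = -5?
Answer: 41/420 ≈ 0.097619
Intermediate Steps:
W(d) = 2*d (W(d) = d + d = 2*d)
J(p) = -10 - 23*p (J(p) = -23*p + 2*(-5) = -23*p - 10 = -10 - 23*p)
J(-3/(-30))/(-126) = (-10 - (-69)/(-30))/(-126) = (-10 - (-69)*(-1)/30)*(-1/126) = (-10 - 23*1/10)*(-1/126) = (-10 - 23/10)*(-1/126) = -123/10*(-1/126) = 41/420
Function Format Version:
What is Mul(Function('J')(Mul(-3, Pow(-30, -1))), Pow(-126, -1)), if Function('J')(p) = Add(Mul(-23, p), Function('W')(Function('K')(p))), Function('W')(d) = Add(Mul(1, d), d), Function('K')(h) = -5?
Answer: Rational(41, 420) ≈ 0.097619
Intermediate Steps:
Function('W')(d) = Mul(2, d) (Function('W')(d) = Add(d, d) = Mul(2, d))
Function('J')(p) = Add(-10, Mul(-23, p)) (Function('J')(p) = Add(Mul(-23, p), Mul(2, -5)) = Add(Mul(-23, p), -10) = Add(-10, Mul(-23, p)))
Mul(Function('J')(Mul(-3, Pow(-30, -1))), Pow(-126, -1)) = Mul(Add(-10, Mul(-23, Mul(-3, Pow(-30, -1)))), Pow(-126, -1)) = Mul(Add(-10, Mul(-23, Mul(-3, Rational(-1, 30)))), Rational(-1, 126)) = Mul(Add(-10, Mul(-23, Rational(1, 10))), Rational(-1, 126)) = Mul(Add(-10, Rational(-23, 10)), Rational(-1, 126)) = Mul(Rational(-123, 10), Rational(-1, 126)) = Rational(41, 420)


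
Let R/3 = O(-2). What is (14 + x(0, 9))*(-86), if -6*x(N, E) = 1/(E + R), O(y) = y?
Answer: -10793/9 ≈ -1199.2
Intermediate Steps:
R = -6 (R = 3*(-2) = -6)
x(N, E) = -1/(6*(-6 + E)) (x(N, E) = -1/(6*(E - 6)) = -1/(6*(-6 + E)))
(14 + x(0, 9))*(-86) = (14 - 1/(-36 + 6*9))*(-86) = (14 - 1/(-36 + 54))*(-86) = (14 - 1/18)*(-86) = (251/18)*(-86) = -10793/9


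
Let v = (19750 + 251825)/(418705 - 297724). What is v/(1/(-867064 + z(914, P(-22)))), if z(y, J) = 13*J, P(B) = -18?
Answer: -78512151450/40327 ≈ -1.9469e+6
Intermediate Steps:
v = 90525/40327 (v = 271575/120981 = 271575*(1/120981) = 90525/40327 ≈ 2.2448)
v/(1/(-867064 + z(914, P(-22)))) = 90525/(40327*(1/(-867064 + 13*(-18)))) = 90525/(40327*(1/(-867064 - 234))) = 90525/(40327*(1/(-867298))) = 90525/(40327*(-1/867298)) = (90525/40327)*(-867298) = -78512151450/40327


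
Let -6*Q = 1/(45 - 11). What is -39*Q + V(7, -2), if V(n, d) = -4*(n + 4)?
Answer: -2979/68 ≈ -43.809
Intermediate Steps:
V(n, d) = -16 - 4*n (V(n, d) = -4*(4 + n) = -16 - 4*n)
Q = -1/204 (Q = -1/(6*(45 - 11)) = -⅙/34 = -⅙*1/34 = -1/204 ≈ -0.0049020)
-39*Q + V(7, -2) = -39*(-1/204) + (-16 - 4*7) = 13/68 + (-16 - 28) = 13/68 - 44 = -2979/68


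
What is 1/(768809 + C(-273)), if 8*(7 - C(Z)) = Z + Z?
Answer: 4/3075537 ≈ 1.3006e-6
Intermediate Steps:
C(Z) = 7 - Z/4 (C(Z) = 7 - (Z + Z)/8 = 7 - Z/4)
1/(768809 + C(-273)) = 1/(768809 + (7 - ¼*(-273))) = 1/(768809 + (7 + 273/4)) = 1/(768809 + 301/4) = 1/(3075537/4) = 4/3075537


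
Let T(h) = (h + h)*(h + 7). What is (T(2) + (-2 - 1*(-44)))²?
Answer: 6084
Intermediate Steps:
T(h) = 2*h*(7 + h) (T(h) = (2*h)*(7 + h) = 2*h*(7 + h))
(T(2) + (-2 - 1*(-44)))² = (2*2*(7 + 2) + (-2 - 1*(-44)))² = (2*2*9 + (-2 + 44))² = (36 + 42)² = 78² = 6084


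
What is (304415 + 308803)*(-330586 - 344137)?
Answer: -413752288614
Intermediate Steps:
(304415 + 308803)*(-330586 - 344137) = 613218*(-674723) = -413752288614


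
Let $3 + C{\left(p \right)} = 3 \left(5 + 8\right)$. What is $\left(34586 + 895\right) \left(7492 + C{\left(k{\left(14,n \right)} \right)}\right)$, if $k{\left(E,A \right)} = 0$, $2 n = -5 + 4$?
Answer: $267100968$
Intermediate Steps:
$n = - \frac{1}{2}$ ($n = \frac{-5 + 4}{2} = \frac{1}{2} \left(-1\right) = - \frac{1}{2} \approx -0.5$)
$C{\left(p \right)} = 36$ ($C{\left(p \right)} = -3 + 3 \left(5 + 8\right) = -3 + 3 \cdot 13 = -3 + 39 = 36$)
$\left(34586 + 895\right) \left(7492 + C{\left(k{\left(14,n \right)} \right)}\right) = \left(34586 + 895\right) \left(7492 + 36\right) = 35481 \cdot 7528 = 267100968$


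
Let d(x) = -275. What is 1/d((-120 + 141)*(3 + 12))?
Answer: -1/275 ≈ -0.0036364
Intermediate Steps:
1/d((-120 + 141)*(3 + 12)) = 1/(-275) = -1/275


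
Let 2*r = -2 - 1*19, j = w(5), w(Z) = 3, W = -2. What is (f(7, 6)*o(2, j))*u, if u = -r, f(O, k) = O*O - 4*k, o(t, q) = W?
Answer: -525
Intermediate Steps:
j = 3
r = -21/2 (r = (-2 - 1*19)/2 = (-2 - 19)/2 = (½)*(-21) = -21/2 ≈ -10.500)
o(t, q) = -2
f(O, k) = O² - 4*k
u = 21/2 (u = -1*(-21/2) = 21/2 ≈ 10.500)
(f(7, 6)*o(2, j))*u = ((7² - 4*6)*(-2))*(21/2) = ((49 - 24)*(-2))*(21/2) = (25*(-2))*(21/2) = -50*21/2 = -525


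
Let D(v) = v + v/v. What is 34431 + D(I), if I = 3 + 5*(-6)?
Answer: 34405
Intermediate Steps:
I = -27 (I = 3 - 30 = -27)
D(v) = 1 + v (D(v) = v + 1 = 1 + v)
34431 + D(I) = 34431 + (1 - 27) = 34431 - 26 = 34405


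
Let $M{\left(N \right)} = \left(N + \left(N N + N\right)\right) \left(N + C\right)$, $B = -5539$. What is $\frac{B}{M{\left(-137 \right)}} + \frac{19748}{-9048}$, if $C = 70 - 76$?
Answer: $- \frac{334481393}{153397530} \approx -2.1805$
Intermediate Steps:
$C = -6$
$M{\left(N \right)} = \left(-6 + N\right) \left(N^{2} + 2 N\right)$ ($M{\left(N \right)} = \left(N + \left(N N + N\right)\right) \left(N - 6\right) = \left(N + \left(N^{2} + N\right)\right) \left(-6 + N\right) = \left(N + \left(N + N^{2}\right)\right) \left(-6 + N\right) = \left(N^{2} + 2 N\right) \left(-6 + N\right) = \left(-6 + N\right) \left(N^{2} + 2 N\right)$)
$\frac{B}{M{\left(-137 \right)}} + \frac{19748}{-9048} = - \frac{5539}{\left(-137\right) \left(-12 + \left(-137\right)^{2} - -548\right)} + \frac{19748}{-9048} = - \frac{5539}{\left(-137\right) \left(-12 + 18769 + 548\right)} + 19748 \left(- \frac{1}{9048}\right) = - \frac{5539}{\left(-137\right) 19305} - \frac{4937}{2262} = - \frac{5539}{-2644785} - \frac{4937}{2262} = \left(-5539\right) \left(- \frac{1}{2644785}\right) - \frac{4937}{2262} = \frac{5539}{2644785} - \frac{4937}{2262} = - \frac{334481393}{153397530}$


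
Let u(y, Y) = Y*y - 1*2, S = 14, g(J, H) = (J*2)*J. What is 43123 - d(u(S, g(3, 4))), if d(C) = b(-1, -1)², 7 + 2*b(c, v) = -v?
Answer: 43114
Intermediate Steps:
g(J, H) = 2*J² (g(J, H) = (2*J)*J = 2*J²)
b(c, v) = -7/2 - v/2 (b(c, v) = -7/2 + (-v)/2 = -7/2 - v/2)
u(y, Y) = -2 + Y*y (u(y, Y) = Y*y - 2 = -2 + Y*y)
d(C) = 9 (d(C) = (-7/2 - ½*(-1))² = (-7/2 + ½)² = (-3)² = 9)
43123 - d(u(S, g(3, 4))) = 43123 - 1*9 = 43123 - 9 = 43114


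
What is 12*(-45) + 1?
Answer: -539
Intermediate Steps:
12*(-45) + 1 = -540 + 1 = -539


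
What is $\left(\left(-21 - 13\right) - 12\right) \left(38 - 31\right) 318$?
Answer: $-102396$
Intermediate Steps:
$\left(\left(-21 - 13\right) - 12\right) \left(38 - 31\right) 318 = \left(-34 - 12\right) 7 \cdot 318 = \left(-46\right) 7 \cdot 318 = \left(-322\right) 318 = -102396$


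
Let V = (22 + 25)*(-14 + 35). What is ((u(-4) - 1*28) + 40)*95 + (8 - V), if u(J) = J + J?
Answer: -599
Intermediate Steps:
u(J) = 2*J
V = 987 (V = 47*21 = 987)
((u(-4) - 1*28) + 40)*95 + (8 - V) = ((2*(-4) - 1*28) + 40)*95 + (8 - 1*987) = ((-8 - 28) + 40)*95 + (8 - 987) = (-36 + 40)*95 - 979 = 4*95 - 979 = 380 - 979 = -599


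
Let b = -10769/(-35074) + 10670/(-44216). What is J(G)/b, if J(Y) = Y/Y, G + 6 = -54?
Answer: 387707996/25480631 ≈ 15.216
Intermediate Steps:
G = -60 (G = -6 - 54 = -60)
J(Y) = 1
b = 25480631/387707996 (b = -10769*(-1/35074) + 10670*(-1/44216) = 10769/35074 - 5335/22108 = 25480631/387707996 ≈ 0.065721)
J(G)/b = 1/(25480631/387707996) = 1*(387707996/25480631) = 387707996/25480631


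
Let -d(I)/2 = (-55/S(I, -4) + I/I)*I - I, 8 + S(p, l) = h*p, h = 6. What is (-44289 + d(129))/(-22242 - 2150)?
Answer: 2119449/1167767 ≈ 1.8150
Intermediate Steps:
S(p, l) = -8 + 6*p
d(I) = 2*I - 2*I*(1 - 55/(-8 + 6*I)) (d(I) = -2*((-55/(-8 + 6*I) + I/I)*I - I) = -2*((-55/(-8 + 6*I) + 1)*I - I) = -2*((1 - 55/(-8 + 6*I))*I - I) = -2*(I*(1 - 55/(-8 + 6*I)) - I) = -2*(-I + I*(1 - 55/(-8 + 6*I))) = 2*I - 2*I*(1 - 55/(-8 + 6*I)))
(-44289 + d(129))/(-22242 - 2150) = (-44289 + 55*129/(-4 + 3*129))/(-22242 - 2150) = (-44289 + 55*129/(-4 + 387))/(-24392) = (-44289 + 55*129/383)*(-1/24392) = (-44289 + 55*129*(1/383))*(-1/24392) = (-44289 + 7095/383)*(-1/24392) = -16955592/383*(-1/24392) = 2119449/1167767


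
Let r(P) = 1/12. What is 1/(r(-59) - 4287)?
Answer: -12/51443 ≈ -0.00023327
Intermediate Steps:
r(P) = 1/12
1/(r(-59) - 4287) = 1/(1/12 - 4287) = 1/(-51443/12) = -12/51443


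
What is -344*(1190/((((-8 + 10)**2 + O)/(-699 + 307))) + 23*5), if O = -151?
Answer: -3393560/3 ≈ -1.1312e+6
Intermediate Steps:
-344*(1190/((((-8 + 10)**2 + O)/(-699 + 307))) + 23*5) = -344*(1190/((((-8 + 10)**2 - 151)/(-699 + 307))) + 23*5) = -344*(1190/(((2**2 - 151)/(-392))) + 115) = -344*(1190/(((4 - 151)*(-1/392))) + 115) = -344*(1190/((-147*(-1/392))) + 115) = -344*(1190/(3/8) + 115) = -344*(1190*(8/3) + 115) = -344*(9520/3 + 115) = -344*9865/3 = -3393560/3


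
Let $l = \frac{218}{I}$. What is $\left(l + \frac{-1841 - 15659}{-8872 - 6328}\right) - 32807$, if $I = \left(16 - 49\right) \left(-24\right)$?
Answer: $- \frac{493658269}{15048} \approx -32806.0$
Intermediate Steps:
$I = 792$ ($I = \left(-33\right) \left(-24\right) = 792$)
$l = \frac{109}{396}$ ($l = \frac{218}{792} = 218 \cdot \frac{1}{792} = \frac{109}{396} \approx 0.27525$)
$\left(l + \frac{-1841 - 15659}{-8872 - 6328}\right) - 32807 = \left(\frac{109}{396} + \frac{-1841 - 15659}{-8872 - 6328}\right) - 32807 = \left(\frac{109}{396} - \frac{17500}{-15200}\right) - 32807 = \left(\frac{109}{396} - - \frac{175}{152}\right) - 32807 = \left(\frac{109}{396} + \frac{175}{152}\right) - 32807 = \frac{21467}{15048} - 32807 = - \frac{493658269}{15048}$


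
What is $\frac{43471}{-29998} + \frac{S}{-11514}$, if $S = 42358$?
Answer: $- \frac{885590189}{172698486} \approx -5.128$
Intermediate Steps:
$\frac{43471}{-29998} + \frac{S}{-11514} = \frac{43471}{-29998} + \frac{42358}{-11514} = 43471 \left(- \frac{1}{29998}\right) + 42358 \left(- \frac{1}{11514}\right) = - \frac{43471}{29998} - \frac{21179}{5757} = - \frac{885590189}{172698486}$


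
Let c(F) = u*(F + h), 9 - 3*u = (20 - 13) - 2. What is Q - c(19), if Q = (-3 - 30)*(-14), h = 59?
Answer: 358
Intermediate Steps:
u = 4/3 (u = 3 - ((20 - 13) - 2)/3 = 3 - (7 - 2)/3 = 3 - ⅓*5 = 3 - 5/3 = 4/3 ≈ 1.3333)
c(F) = 236/3 + 4*F/3 (c(F) = 4*(F + 59)/3 = 4*(59 + F)/3 = 236/3 + 4*F/3)
Q = 462 (Q = -33*(-14) = 462)
Q - c(19) = 462 - (236/3 + (4/3)*19) = 462 - (236/3 + 76/3) = 462 - 1*104 = 462 - 104 = 358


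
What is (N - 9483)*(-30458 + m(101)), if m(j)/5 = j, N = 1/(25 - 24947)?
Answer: 7078952049631/24922 ≈ 2.8404e+8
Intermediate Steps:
N = -1/24922 (N = 1/(-24922) = -1/24922 ≈ -4.0125e-5)
m(j) = 5*j
(N - 9483)*(-30458 + m(101)) = (-1/24922 - 9483)*(-30458 + 5*101) = -236335327*(-30458 + 505)/24922 = -236335327/24922*(-29953) = 7078952049631/24922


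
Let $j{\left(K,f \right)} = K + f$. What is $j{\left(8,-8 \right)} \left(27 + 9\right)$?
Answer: $0$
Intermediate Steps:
$j{\left(8,-8 \right)} \left(27 + 9\right) = \left(8 - 8\right) \left(27 + 9\right) = 0 \cdot 36 = 0$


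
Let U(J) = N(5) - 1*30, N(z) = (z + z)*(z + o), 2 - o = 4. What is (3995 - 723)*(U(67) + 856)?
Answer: 2800832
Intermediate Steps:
o = -2 (o = 2 - 1*4 = 2 - 4 = -2)
N(z) = 2*z*(-2 + z) (N(z) = (z + z)*(z - 2) = (2*z)*(-2 + z) = 2*z*(-2 + z))
U(J) = 0 (U(J) = 2*5*(-2 + 5) - 1*30 = 2*5*3 - 30 = 30 - 30 = 0)
(3995 - 723)*(U(67) + 856) = (3995 - 723)*(0 + 856) = 3272*856 = 2800832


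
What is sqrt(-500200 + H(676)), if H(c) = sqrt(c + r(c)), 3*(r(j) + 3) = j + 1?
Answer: sqrt(-4501800 + 6*sqrt(2022))/3 ≈ 707.23*I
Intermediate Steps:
r(j) = -8/3 + j/3 (r(j) = -3 + (j + 1)/3 = -3 + (1 + j)/3 = -3 + (1/3 + j/3) = -8/3 + j/3)
H(c) = sqrt(-8/3 + 4*c/3) (H(c) = sqrt(c + (-8/3 + c/3)) = sqrt(-8/3 + 4*c/3))
sqrt(-500200 + H(676)) = sqrt(-500200 + 2*sqrt(-6 + 3*676)/3) = sqrt(-500200 + 2*sqrt(-6 + 2028)/3) = sqrt(-500200 + 2*sqrt(2022)/3)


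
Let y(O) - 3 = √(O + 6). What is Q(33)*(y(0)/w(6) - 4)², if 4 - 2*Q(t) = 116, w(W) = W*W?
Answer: -46403/54 + 329*√6/27 ≈ -829.47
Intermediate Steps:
y(O) = 3 + √(6 + O) (y(O) = 3 + √(O + 6) = 3 + √(6 + O))
w(W) = W²
Q(t) = -56 (Q(t) = 2 - ½*116 = 2 - 58 = -56)
Q(33)*(y(0)/w(6) - 4)² = -56*((3 + √(6 + 0))/(6²) - 4)² = -56*((3 + √6)/36 - 4)² = -56*((3 + √6)*(1/36) - 4)² = -56*((1/12 + √6/36) - 4)² = -56*(-47/12 + √6/36)²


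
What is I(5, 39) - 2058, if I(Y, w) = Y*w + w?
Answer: -1824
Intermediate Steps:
I(Y, w) = w + Y*w
I(5, 39) - 2058 = 39*(1 + 5) - 2058 = 39*6 - 2058 = 234 - 2058 = -1824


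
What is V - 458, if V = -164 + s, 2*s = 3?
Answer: -1241/2 ≈ -620.50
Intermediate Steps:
s = 3/2 (s = (½)*3 = 3/2 ≈ 1.5000)
V = -325/2 (V = -164 + 3/2 = -325/2 ≈ -162.50)
V - 458 = -325/2 - 458 = -1241/2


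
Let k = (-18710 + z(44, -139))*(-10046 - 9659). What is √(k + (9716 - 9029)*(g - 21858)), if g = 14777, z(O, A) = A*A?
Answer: I*√16904402 ≈ 4111.5*I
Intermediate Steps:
z(O, A) = A²
k = -12039755 (k = (-18710 + (-139)²)*(-10046 - 9659) = (-18710 + 19321)*(-19705) = 611*(-19705) = -12039755)
√(k + (9716 - 9029)*(g - 21858)) = √(-12039755 + (9716 - 9029)*(14777 - 21858)) = √(-12039755 + 687*(-7081)) = √(-12039755 - 4864647) = √(-16904402) = I*√16904402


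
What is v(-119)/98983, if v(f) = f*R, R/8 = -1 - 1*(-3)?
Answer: -1904/98983 ≈ -0.019236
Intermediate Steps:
R = 16 (R = 8*(-1 - 1*(-3)) = 8*(-1 + 3) = 8*2 = 16)
v(f) = 16*f (v(f) = f*16 = 16*f)
v(-119)/98983 = (16*(-119))/98983 = -1904*1/98983 = -1904/98983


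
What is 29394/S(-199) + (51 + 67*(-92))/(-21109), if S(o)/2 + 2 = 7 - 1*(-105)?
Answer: 28264673/211090 ≈ 133.90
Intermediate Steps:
S(o) = 220 (S(o) = -4 + 2*(7 - 1*(-105)) = -4 + 2*(7 + 105) = -4 + 2*112 = -4 + 224 = 220)
29394/S(-199) + (51 + 67*(-92))/(-21109) = 29394/220 + (51 + 67*(-92))/(-21109) = 29394*(1/220) + (51 - 6164)*(-1/21109) = 14697/110 - 6113*(-1/21109) = 14697/110 + 6113/21109 = 28264673/211090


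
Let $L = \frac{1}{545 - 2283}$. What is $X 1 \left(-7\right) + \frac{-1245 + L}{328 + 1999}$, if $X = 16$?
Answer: $- \frac{35009871}{311102} \approx -112.54$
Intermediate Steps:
$L = - \frac{1}{1738}$ ($L = \frac{1}{-1738} = - \frac{1}{1738} \approx -0.00057537$)
$X 1 \left(-7\right) + \frac{-1245 + L}{328 + 1999} = 16 \cdot 1 \left(-7\right) + \frac{-1245 - \frac{1}{1738}}{328 + 1999} = 16 \left(-7\right) - \frac{2163811}{1738 \cdot 2327} = -112 - \frac{166447}{311102} = - \frac{35009871}{311102}$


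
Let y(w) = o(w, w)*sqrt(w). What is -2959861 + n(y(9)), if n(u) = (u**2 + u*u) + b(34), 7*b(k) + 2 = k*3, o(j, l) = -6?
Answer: -20714391/7 ≈ -2.9592e+6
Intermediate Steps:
b(k) = -2/7 + 3*k/7 (b(k) = -2/7 + (k*3)/7 = -2/7 + (3*k)/7 = -2/7 + 3*k/7)
y(w) = -6*sqrt(w)
n(u) = 100/7 + 2*u**2 (n(u) = (u**2 + u*u) + (-2/7 + (3/7)*34) = (u**2 + u**2) + (-2/7 + 102/7) = 2*u**2 + 100/7 = 100/7 + 2*u**2)
-2959861 + n(y(9)) = -2959861 + (100/7 + 2*(-6*sqrt(9))**2) = -2959861 + (100/7 + 2*(-6*3)**2) = -2959861 + (100/7 + 2*(-18)**2) = -2959861 + (100/7 + 2*324) = -2959861 + (100/7 + 648) = -2959861 + 4636/7 = -20714391/7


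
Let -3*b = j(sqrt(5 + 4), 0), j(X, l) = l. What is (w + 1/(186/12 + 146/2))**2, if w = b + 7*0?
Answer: 4/31329 ≈ 0.00012768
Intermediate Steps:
b = 0 (b = -1/3*0 = 0)
w = 0 (w = 0 + 7*0 = 0 + 0 = 0)
(w + 1/(186/12 + 146/2))**2 = (0 + 1/(186/12 + 146/2))**2 = (0 + 1/(186*(1/12) + 146*(1/2)))**2 = (0 + 1/(31/2 + 73))**2 = (0 + 1/(177/2))**2 = (0 + 2/177)**2 = (2/177)**2 = 4/31329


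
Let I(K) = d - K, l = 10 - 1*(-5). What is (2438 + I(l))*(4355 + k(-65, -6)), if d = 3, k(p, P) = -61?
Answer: 10417244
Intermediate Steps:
l = 15 (l = 10 + 5 = 15)
I(K) = 3 - K
(2438 + I(l))*(4355 + k(-65, -6)) = (2438 + (3 - 1*15))*(4355 - 61) = (2438 + (3 - 15))*4294 = (2438 - 12)*4294 = 2426*4294 = 10417244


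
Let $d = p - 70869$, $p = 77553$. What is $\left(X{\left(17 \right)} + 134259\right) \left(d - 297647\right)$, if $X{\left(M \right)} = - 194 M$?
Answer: $-38104805443$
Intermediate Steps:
$d = 6684$ ($d = 77553 - 70869 = 6684$)
$\left(X{\left(17 \right)} + 134259\right) \left(d - 297647\right) = \left(\left(-194\right) 17 + 134259\right) \left(6684 - 297647\right) = \left(-3298 + 134259\right) \left(-290963\right) = 130961 \left(-290963\right) = -38104805443$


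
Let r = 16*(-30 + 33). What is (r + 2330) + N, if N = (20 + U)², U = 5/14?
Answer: 547313/196 ≈ 2792.4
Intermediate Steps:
U = 5/14 (U = 5*(1/14) = 5/14 ≈ 0.35714)
r = 48 (r = 16*3 = 48)
N = 81225/196 (N = (20 + 5/14)² = (285/14)² = 81225/196 ≈ 414.41)
(r + 2330) + N = (48 + 2330) + 81225/196 = 2378 + 81225/196 = 547313/196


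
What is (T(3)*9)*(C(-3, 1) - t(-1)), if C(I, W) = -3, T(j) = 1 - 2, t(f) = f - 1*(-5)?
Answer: 63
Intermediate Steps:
t(f) = 5 + f (t(f) = f + 5 = 5 + f)
T(j) = -1
(T(3)*9)*(C(-3, 1) - t(-1)) = (-1*9)*(-3 - (5 - 1)) = -9*(-3 - 1*4) = -9*(-3 - 4) = -9*(-7) = 63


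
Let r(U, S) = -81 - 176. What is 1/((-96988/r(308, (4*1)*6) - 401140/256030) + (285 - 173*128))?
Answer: -6579971/141358711623 ≈ -4.6548e-5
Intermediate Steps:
r(U, S) = -257
1/((-96988/r(308, (4*1)*6) - 401140/256030) + (285 - 173*128)) = 1/((-96988/(-257) - 401140/256030) + (285 - 173*128)) = 1/((-96988*(-1/257) - 401140*1/256030) + (285 - 22144)) = 1/((96988/257 - 40114/25603) - 21859) = 1/(2472874466/6579971 - 21859) = 1/(-141358711623/6579971) = -6579971/141358711623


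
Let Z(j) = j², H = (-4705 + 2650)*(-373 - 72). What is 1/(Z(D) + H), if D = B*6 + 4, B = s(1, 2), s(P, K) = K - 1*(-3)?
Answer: 1/915631 ≈ 1.0921e-6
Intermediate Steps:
H = 914475 (H = -2055*(-445) = 914475)
s(P, K) = 3 + K (s(P, K) = K + 3 = 3 + K)
B = 5 (B = 3 + 2 = 5)
D = 34 (D = 5*6 + 4 = 30 + 4 = 34)
1/(Z(D) + H) = 1/(34² + 914475) = 1/(1156 + 914475) = 1/915631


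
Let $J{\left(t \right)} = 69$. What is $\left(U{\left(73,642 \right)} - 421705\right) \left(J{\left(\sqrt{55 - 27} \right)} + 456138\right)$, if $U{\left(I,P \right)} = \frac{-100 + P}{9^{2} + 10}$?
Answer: $- \frac{17506767072891}{91} \approx -1.9238 \cdot 10^{11}$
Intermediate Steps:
$U{\left(I,P \right)} = - \frac{100}{91} + \frac{P}{91}$ ($U{\left(I,P \right)} = \frac{-100 + P}{81 + 10} = \frac{-100 + P}{91} = \left(-100 + P\right) \frac{1}{91} = - \frac{100}{91} + \frac{P}{91}$)
$\left(U{\left(73,642 \right)} - 421705\right) \left(J{\left(\sqrt{55 - 27} \right)} + 456138\right) = \left(\left(- \frac{100}{91} + \frac{1}{91} \cdot 642\right) - 421705\right) \left(69 + 456138\right) = \left(\left(- \frac{100}{91} + \frac{642}{91}\right) - 421705\right) 456207 = \left(\frac{542}{91} - 421705\right) 456207 = \left(- \frac{38374613}{91}\right) 456207 = - \frac{17506767072891}{91}$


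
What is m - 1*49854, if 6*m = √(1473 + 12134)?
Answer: -49854 + √13607/6 ≈ -49835.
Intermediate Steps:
m = √13607/6 (m = √(1473 + 12134)/6 = √13607/6 ≈ 19.441)
m - 1*49854 = √13607/6 - 1*49854 = √13607/6 - 49854 = -49854 + √13607/6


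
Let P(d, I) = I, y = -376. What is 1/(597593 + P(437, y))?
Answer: 1/597217 ≈ 1.6744e-6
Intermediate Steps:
1/(597593 + P(437, y)) = 1/(597593 - 376) = 1/597217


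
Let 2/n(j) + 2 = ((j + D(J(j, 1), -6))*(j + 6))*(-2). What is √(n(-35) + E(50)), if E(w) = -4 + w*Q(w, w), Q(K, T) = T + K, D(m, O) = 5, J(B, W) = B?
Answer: √3790169565/871 ≈ 70.682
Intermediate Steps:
Q(K, T) = K + T
E(w) = -4 + 2*w² (E(w) = -4 + w*(w + w) = -4 + w*(2*w) = -4 + 2*w²)
n(j) = 2/(-2 - 2*(5 + j)*(6 + j)) (n(j) = 2/(-2 + ((j + 5)*(j + 6))*(-2)) = 2/(-2 + ((5 + j)*(6 + j))*(-2)) = 2/(-2 - 2*(5 + j)*(6 + j)))
√(n(-35) + E(50)) = √(-1/(31 + (-35)² + 11*(-35)) + (-4 + 2*50²)) = √(-1/(31 + 1225 - 385) + (-4 + 2*2500)) = √(-1/871 + (-4 + 5000)) = √(-1*1/871 + 4996) = √(-1/871 + 4996) = √(4351515/871) = √3790169565/871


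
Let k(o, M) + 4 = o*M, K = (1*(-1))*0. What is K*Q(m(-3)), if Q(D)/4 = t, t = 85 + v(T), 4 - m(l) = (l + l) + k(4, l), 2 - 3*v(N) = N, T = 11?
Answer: 0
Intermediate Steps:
K = 0 (K = -1*0 = 0)
k(o, M) = -4 + M*o (k(o, M) = -4 + o*M = -4 + M*o)
v(N) = 2/3 - N/3
m(l) = 8 - 6*l (m(l) = 4 - ((l + l) + (-4 + l*4)) = 4 - (2*l + (-4 + 4*l)) = 4 - (-4 + 6*l) = 4 + (4 - 6*l) = 8 - 6*l)
t = 82 (t = 85 + (2/3 - 1/3*11) = 85 + (2/3 - 11/3) = 85 - 3 = 82)
Q(D) = 328 (Q(D) = 4*82 = 328)
K*Q(m(-3)) = 0*328 = 0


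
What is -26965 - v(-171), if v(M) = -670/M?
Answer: -4611685/171 ≈ -26969.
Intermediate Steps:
-26965 - v(-171) = -26965 - (-670)/(-171) = -26965 - (-670)*(-1)/171 = -26965 - 1*670/171 = -26965 - 670/171 = -4611685/171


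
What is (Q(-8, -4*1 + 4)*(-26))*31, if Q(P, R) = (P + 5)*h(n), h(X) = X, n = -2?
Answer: -4836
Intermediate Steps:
Q(P, R) = -10 - 2*P (Q(P, R) = (P + 5)*(-2) = (5 + P)*(-2) = -10 - 2*P)
(Q(-8, -4*1 + 4)*(-26))*31 = ((-10 - 2*(-8))*(-26))*31 = ((-10 + 16)*(-26))*31 = (6*(-26))*31 = -156*31 = -4836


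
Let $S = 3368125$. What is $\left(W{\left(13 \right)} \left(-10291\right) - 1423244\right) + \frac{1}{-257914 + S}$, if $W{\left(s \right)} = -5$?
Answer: $- \frac{4266553237478}{3110211} \approx -1.3718 \cdot 10^{6}$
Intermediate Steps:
$\left(W{\left(13 \right)} \left(-10291\right) - 1423244\right) + \frac{1}{-257914 + S} = \left(\left(-5\right) \left(-10291\right) - 1423244\right) + \frac{1}{-257914 + 3368125} = \left(51455 - 1423244\right) + \frac{1}{3110211} = -1371789 + \frac{1}{3110211} = - \frac{4266553237478}{3110211}$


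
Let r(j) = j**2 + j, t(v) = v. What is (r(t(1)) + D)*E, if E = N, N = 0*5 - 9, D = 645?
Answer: -5823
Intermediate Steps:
N = -9 (N = 0 - 9 = -9)
r(j) = j + j**2
E = -9
(r(t(1)) + D)*E = (1*(1 + 1) + 645)*(-9) = (1*2 + 645)*(-9) = (2 + 645)*(-9) = 647*(-9) = -5823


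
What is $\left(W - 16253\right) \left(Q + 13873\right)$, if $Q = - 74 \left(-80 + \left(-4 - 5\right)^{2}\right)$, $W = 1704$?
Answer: $-200761651$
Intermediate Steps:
$Q = -74$ ($Q = - 74 \left(-80 + \left(-9\right)^{2}\right) = - 74 \left(-80 + 81\right) = \left(-74\right) 1 = -74$)
$\left(W - 16253\right) \left(Q + 13873\right) = \left(1704 - 16253\right) \left(-74 + 13873\right) = \left(-14549\right) 13799 = -200761651$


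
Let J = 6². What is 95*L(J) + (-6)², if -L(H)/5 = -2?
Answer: 986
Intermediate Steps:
J = 36
L(H) = 10 (L(H) = -5*(-2) = 10)
95*L(J) + (-6)² = 95*10 + (-6)² = 950 + 36 = 986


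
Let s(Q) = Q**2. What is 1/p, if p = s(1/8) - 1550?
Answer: -64/99199 ≈ -0.00064517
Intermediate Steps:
p = -99199/64 (p = (1/8)**2 - 1550 = 1/64 - 1550 = -99199/64 ≈ -1550.0)
1/p = 1/(-99199/64) = -64/99199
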